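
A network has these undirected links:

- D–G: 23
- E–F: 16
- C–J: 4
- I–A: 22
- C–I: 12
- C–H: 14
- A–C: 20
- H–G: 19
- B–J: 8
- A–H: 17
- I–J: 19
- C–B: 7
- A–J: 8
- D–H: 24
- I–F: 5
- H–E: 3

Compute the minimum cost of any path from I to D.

48

Shortest distances from I:
I: 0
F: 5  (via I)
C: 12  (via I)
J: 16  (via C)
B: 19  (via C)
E: 21  (via F)
A: 22  (via I)
H: 24  (via E)
G: 43  (via H)
D: 48  (via H)
Shortest route: I → F → E → H → D = 48.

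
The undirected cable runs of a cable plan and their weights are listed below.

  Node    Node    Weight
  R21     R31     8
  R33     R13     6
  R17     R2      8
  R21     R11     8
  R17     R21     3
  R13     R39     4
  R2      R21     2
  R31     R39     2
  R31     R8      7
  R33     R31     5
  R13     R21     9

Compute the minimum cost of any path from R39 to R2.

12

Candidate routes:
R39 - R13 - R21 - R2: 4+9+2 = 15
R39 - R31 - R21 - R2: 2+8+2 = 12
The minimum is 12 via R39 - R31 - R21 - R2.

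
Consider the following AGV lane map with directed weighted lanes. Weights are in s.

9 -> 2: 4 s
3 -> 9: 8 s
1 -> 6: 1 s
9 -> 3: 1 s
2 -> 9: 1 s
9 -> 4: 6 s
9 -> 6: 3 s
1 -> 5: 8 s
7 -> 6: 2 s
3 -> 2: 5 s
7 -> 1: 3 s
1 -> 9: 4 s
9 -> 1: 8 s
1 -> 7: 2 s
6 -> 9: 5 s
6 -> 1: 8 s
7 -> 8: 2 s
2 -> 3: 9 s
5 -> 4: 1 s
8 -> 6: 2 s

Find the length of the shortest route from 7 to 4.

Running Dijkstra from 7:
7: 0
6: 2  (via 7)
8: 2  (via 7)
1: 3  (via 7)
9: 7  (via 6)
3: 8  (via 9)
2: 11  (via 9)
5: 11  (via 1)
4: 12  (via 5)
Shortest route: 7–1–5–4 = 12 s.

12 s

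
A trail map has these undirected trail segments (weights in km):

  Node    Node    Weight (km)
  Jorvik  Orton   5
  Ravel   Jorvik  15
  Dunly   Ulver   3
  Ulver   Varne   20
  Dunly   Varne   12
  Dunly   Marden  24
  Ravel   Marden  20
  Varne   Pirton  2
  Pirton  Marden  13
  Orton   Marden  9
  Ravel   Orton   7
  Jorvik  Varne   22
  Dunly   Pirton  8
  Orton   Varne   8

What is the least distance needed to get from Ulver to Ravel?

28 km

Enumerating some paths:
Ulver → Dunly → Varne → Orton → Ravel: 3+12+8+7 = 30
Ulver → Dunly → Pirton → Varne → Orton → Ravel: 3+8+2+8+7 = 28
Cheapest is Ulver → Dunly → Pirton → Varne → Orton → Ravel at 28 km.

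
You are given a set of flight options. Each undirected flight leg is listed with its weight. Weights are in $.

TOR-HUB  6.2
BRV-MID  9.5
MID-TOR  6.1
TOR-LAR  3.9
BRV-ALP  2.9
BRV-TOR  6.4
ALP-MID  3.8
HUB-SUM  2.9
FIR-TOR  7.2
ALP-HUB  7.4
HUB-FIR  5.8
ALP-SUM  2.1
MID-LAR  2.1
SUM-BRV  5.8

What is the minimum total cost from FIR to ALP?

$10.8

Shortest distances from FIR:
FIR: 0
HUB: 5.8  (via FIR)
TOR: 7.2  (via FIR)
SUM: 8.7  (via HUB)
ALP: 10.8  (via SUM)
Shortest route: FIR → HUB → SUM → ALP = $10.8.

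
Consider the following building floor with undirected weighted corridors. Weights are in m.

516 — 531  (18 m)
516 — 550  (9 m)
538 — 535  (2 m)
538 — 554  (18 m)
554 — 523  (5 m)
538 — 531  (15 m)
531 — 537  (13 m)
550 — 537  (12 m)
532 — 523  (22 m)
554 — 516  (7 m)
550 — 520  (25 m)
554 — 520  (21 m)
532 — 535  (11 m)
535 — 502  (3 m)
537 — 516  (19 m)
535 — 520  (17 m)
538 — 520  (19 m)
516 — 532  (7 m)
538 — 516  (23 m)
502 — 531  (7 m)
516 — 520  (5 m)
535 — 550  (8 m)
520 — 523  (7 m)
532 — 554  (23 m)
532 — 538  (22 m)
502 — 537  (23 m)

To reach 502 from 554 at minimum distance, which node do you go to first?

Candidate routes:
554–538–535–502: 18+2+3 = 23
554–516–532–535–502: 7+7+11+3 = 28
554–523–520–535–502: 5+7+17+3 = 32
554–516–550–535–502: 7+9+8+3 = 27
Cheapest is 554–538–535–502 at 23 m.
So from 554 the first move is to 538.

538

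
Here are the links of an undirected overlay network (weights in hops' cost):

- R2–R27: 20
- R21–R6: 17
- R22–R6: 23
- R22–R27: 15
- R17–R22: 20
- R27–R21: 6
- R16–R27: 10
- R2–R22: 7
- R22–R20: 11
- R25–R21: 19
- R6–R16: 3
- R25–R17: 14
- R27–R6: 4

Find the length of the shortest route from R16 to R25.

32 hops' cost

Shortest distances from R16:
R16: 0
R6: 3  (via R16)
R27: 7  (via R6)
R21: 13  (via R27)
R22: 22  (via R27)
R2: 27  (via R27)
R25: 32  (via R21)
Shortest route: R16 → R6 → R27 → R21 → R25 = 32 hops' cost.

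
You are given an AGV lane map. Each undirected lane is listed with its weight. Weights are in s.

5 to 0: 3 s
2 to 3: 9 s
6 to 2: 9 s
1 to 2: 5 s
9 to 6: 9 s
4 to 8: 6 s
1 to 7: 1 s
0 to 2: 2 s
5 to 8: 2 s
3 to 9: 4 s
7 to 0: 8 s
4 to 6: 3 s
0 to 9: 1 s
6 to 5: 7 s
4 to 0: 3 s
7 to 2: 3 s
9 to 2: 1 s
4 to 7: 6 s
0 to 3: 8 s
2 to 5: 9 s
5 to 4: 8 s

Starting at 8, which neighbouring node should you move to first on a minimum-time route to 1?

5

Enumerating some paths:
8 - 5 - 0 - 2 - 1: 2+3+2+5 = 12
8 - 5 - 0 - 2 - 7 - 1: 2+3+2+3+1 = 11
8 - 5 - 0 - 9 - 2 - 1: 2+3+1+1+5 = 12
8 - 4 - 7 - 1: 6+6+1 = 13
The minimum is 11 s via 8 - 5 - 0 - 2 - 7 - 1.
So from 8 the first move is to 5.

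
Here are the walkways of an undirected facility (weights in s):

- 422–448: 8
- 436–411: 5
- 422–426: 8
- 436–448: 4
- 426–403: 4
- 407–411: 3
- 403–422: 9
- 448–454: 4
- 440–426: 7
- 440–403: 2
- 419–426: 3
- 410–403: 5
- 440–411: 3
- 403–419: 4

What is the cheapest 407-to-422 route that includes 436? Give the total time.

20 s

Shortest 407→436: 407 → 411 → 436 = 8
Shortest 436→422: 436 → 448 → 422 = 12
Total via 436: 8 + 12 = 20 s.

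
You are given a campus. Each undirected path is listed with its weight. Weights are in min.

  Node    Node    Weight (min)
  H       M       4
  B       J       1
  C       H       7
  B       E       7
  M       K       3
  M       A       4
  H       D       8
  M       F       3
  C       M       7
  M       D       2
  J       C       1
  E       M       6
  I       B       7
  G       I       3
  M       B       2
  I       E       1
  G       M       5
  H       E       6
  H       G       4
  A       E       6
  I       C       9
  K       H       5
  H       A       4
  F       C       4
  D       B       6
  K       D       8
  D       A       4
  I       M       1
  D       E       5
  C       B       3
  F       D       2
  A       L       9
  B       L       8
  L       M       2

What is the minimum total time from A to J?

7 min

Candidate routes:
A → M → B → J: 4+2+1 = 7
A → D → M → B → J: 4+2+2+1 = 9
The minimum is 7 min via A → M → B → J.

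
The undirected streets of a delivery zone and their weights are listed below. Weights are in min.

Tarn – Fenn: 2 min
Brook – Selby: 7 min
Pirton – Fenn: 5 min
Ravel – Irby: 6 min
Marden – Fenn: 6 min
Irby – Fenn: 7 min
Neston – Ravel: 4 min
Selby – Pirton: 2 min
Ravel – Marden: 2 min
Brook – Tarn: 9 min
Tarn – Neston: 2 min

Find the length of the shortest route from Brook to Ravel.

Candidate routes:
Brook → Tarn → Neston → Ravel: 9+2+4 = 15
Brook → Tarn → Fenn → Marden → Ravel: 9+2+6+2 = 19
The minimum is 15 min via Brook → Tarn → Neston → Ravel.

15 min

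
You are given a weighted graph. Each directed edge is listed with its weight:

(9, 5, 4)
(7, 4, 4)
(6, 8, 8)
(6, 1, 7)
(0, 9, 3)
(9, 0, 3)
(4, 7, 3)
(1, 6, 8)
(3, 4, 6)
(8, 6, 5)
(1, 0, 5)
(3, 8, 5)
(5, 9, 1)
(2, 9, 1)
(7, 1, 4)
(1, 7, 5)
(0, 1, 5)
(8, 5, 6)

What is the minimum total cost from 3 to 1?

Running Dijkstra from 3:
3: 0
8: 5  (via 3)
4: 6  (via 3)
7: 9  (via 4)
6: 10  (via 8)
5: 11  (via 8)
9: 12  (via 5)
1: 13  (via 7)
Shortest route: 3–4–7–1 = 13.

13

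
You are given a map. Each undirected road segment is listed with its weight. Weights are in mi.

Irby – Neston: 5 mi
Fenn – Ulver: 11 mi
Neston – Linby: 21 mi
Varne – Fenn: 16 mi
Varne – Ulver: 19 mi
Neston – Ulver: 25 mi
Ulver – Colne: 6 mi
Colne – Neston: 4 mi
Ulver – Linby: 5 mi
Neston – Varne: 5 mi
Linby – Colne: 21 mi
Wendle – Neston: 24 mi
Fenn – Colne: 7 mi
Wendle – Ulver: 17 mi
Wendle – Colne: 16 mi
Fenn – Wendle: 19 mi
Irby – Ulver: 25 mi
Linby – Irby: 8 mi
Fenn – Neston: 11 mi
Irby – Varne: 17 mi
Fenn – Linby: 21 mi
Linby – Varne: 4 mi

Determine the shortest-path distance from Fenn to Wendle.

19 mi

Settle nodes by increasing distance from Fenn:
Fenn: 0
Colne: 7  (via Fenn)
Ulver: 11  (via Fenn)
Neston: 11  (via Fenn)
Irby: 16  (via Neston)
Linby: 16  (via Ulver)
Varne: 16  (via Fenn)
Wendle: 19  (via Fenn)
Shortest route: Fenn–Wendle = 19 mi.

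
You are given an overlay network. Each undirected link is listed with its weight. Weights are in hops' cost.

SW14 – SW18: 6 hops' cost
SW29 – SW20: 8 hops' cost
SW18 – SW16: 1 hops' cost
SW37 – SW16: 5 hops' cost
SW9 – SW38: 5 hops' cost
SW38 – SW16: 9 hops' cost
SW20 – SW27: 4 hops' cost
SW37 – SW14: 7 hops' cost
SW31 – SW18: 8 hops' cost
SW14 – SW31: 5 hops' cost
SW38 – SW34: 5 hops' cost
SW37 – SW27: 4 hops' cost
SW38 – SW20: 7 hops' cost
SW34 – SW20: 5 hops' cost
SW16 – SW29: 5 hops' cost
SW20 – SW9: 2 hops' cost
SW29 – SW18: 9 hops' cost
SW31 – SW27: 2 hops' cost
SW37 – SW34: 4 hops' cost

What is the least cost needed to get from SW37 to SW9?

Running Dijkstra from SW37:
SW37: 0
SW34: 4  (via SW37)
SW27: 4  (via SW37)
SW16: 5  (via SW37)
SW31: 6  (via SW27)
SW18: 6  (via SW16)
SW14: 7  (via SW37)
SW20: 8  (via SW27)
SW38: 9  (via SW34)
SW29: 10  (via SW16)
SW9: 10  (via SW20)
Shortest route: SW37–SW27–SW20–SW9 = 10 hops' cost.

10 hops' cost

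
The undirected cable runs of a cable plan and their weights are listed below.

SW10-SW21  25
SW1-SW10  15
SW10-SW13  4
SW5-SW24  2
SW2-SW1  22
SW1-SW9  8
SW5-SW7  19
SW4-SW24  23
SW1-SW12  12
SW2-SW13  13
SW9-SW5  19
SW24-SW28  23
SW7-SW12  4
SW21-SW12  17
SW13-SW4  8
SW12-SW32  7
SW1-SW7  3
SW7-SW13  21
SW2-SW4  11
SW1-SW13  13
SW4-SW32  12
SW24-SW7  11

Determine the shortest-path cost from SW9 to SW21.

Enumerating some paths:
SW9 → SW1 → SW12 → SW21: 8+12+17 = 37
SW9 → SW1 → SW7 → SW12 → SW21: 8+3+4+17 = 32
SW9 → SW1 → SW10 → SW21: 8+15+25 = 48
SW9 → SW1 → SW13 → SW10 → SW21: 8+13+4+25 = 50
The minimum is 32 via SW9 → SW1 → SW7 → SW12 → SW21.

32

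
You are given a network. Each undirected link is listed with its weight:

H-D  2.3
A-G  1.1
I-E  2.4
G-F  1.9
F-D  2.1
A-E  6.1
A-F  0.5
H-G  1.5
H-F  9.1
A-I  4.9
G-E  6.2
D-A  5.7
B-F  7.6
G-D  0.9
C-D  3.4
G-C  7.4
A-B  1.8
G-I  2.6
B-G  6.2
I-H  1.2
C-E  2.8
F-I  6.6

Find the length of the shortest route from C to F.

Compare a few routes:
C → D → F: 3.4+2.1 = 5.5
C → D → G → A → F: 3.4+0.9+1.1+0.5 = 5.9
The minimum is 5.5 via C → D → F.

5.5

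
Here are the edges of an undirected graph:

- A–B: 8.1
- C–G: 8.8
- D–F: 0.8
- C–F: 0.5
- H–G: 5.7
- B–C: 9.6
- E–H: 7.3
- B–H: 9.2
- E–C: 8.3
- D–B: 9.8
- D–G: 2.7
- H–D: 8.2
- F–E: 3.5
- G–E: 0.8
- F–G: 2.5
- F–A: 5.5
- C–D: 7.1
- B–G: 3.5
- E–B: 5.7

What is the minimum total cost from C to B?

Enumerating some paths:
C - F - D - G - B: 0.5+0.8+2.7+3.5 = 7.5
C - F - G - B: 0.5+2.5+3.5 = 6.5
The minimum is 6.5 via C - F - G - B.

6.5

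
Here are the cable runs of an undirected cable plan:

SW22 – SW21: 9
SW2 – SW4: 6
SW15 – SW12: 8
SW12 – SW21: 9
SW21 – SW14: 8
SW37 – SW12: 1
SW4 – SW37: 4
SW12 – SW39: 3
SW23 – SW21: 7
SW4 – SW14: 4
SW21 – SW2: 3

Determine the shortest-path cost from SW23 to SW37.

17

Shortest distances from SW23:
SW23: 0
SW21: 7  (via SW23)
SW2: 10  (via SW21)
SW14: 15  (via SW21)
SW4: 16  (via SW2)
SW22: 16  (via SW21)
SW12: 16  (via SW21)
SW37: 17  (via SW12)
Shortest route: SW23 → SW21 → SW12 → SW37 = 17.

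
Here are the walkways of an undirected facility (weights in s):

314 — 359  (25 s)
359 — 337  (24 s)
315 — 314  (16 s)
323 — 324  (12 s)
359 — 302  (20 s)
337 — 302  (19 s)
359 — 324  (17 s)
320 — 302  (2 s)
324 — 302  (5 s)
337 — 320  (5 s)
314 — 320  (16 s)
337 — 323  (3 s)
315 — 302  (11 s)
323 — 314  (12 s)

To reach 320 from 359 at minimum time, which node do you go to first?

Enumerating some paths:
359 → 302 → 320: 20+2 = 22
359 → 324 → 302 → 320: 17+5+2 = 24
359 → 337 → 320: 24+5 = 29
Cheapest is 359 → 302 → 320 at 22 s.
So from 359 the first move is to 302.

302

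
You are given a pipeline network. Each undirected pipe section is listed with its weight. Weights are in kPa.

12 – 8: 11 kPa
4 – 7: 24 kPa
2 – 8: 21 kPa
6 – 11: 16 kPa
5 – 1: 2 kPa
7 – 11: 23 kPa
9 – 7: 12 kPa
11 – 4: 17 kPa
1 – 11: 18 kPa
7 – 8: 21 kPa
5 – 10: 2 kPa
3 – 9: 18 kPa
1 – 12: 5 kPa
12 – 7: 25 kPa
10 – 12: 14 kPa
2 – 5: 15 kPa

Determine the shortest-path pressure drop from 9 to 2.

Candidate routes:
9 → 7 → 8 → 2: 12+21+21 = 54
9 → 7 → 8 → 12 → 1 → 5 → 2: 12+21+11+5+2+15 = 66
9 → 7 → 12 → 1 → 5 → 2: 12+25+5+2+15 = 59
9 → 7 → 12 → 10 → 5 → 2: 12+25+14+2+15 = 68
Cheapest is 9 → 7 → 8 → 2 at 54 kPa.

54 kPa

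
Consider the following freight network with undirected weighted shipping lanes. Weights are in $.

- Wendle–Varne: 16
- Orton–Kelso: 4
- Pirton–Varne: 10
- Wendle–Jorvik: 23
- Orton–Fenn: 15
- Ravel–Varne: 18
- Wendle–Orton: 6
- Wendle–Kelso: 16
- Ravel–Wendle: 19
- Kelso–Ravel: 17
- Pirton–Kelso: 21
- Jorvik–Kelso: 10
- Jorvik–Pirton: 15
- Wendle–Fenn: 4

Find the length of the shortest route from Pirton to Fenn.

Running Dijkstra from Pirton:
Pirton: 0
Varne: 10  (via Pirton)
Jorvik: 15  (via Pirton)
Kelso: 21  (via Pirton)
Orton: 25  (via Kelso)
Wendle: 26  (via Varne)
Ravel: 28  (via Varne)
Fenn: 30  (via Wendle)
Shortest route: Pirton–Varne–Wendle–Fenn = $30.

$30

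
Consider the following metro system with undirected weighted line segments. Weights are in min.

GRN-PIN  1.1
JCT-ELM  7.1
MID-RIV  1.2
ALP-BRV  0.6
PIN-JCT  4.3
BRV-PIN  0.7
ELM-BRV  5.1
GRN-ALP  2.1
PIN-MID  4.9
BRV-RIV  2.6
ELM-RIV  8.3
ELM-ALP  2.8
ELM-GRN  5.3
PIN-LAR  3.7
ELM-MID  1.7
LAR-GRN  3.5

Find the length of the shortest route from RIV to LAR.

Candidate routes:
RIV–MID–PIN–LAR: 1.2+4.9+3.7 = 9.8
RIV–BRV–ALP–GRN–LAR: 2.6+0.6+2.1+3.5 = 8.8
RIV–BRV–PIN–LAR: 2.6+0.7+3.7 = 7
RIV–BRV–PIN–GRN–LAR: 2.6+0.7+1.1+3.5 = 7.9
The minimum is 7 min via RIV–BRV–PIN–LAR.

7 min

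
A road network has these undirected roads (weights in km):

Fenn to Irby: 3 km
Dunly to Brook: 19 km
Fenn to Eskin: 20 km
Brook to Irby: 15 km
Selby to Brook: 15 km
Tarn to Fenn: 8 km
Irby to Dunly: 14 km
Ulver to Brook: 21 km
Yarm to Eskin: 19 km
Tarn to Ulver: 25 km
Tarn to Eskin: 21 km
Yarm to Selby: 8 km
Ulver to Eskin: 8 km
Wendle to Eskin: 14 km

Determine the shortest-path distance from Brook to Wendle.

43 km

Enumerating some paths:
Brook → Irby → Fenn → Eskin → Wendle: 15+3+20+14 = 52
Brook → Ulver → Eskin → Wendle: 21+8+14 = 43
Brook → Selby → Yarm → Eskin → Wendle: 15+8+19+14 = 56
Brook → Irby → Fenn → Tarn → Eskin → Wendle: 15+3+8+21+14 = 61
The minimum is 43 km via Brook → Ulver → Eskin → Wendle.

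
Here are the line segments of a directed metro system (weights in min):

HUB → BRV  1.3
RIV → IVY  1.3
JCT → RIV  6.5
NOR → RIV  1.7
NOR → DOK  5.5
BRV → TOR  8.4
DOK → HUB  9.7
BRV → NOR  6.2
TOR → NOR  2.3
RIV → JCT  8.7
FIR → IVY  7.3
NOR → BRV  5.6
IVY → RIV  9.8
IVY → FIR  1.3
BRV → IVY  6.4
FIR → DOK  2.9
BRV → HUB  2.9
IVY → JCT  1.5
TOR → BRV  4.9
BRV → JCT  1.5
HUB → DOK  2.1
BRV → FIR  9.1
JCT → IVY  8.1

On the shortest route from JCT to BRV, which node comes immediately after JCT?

Compare a few routes:
JCT–RIV–IVY–FIR–DOK–HUB–BRV: 6.5+1.3+1.3+2.9+9.7+1.3 = 23
JCT–IVY–FIR–DOK–HUB–BRV: 8.1+1.3+2.9+9.7+1.3 = 23.3
The minimum is 23 min via JCT–RIV–IVY–FIR–DOK–HUB–BRV.
So from JCT the first move is to RIV.

RIV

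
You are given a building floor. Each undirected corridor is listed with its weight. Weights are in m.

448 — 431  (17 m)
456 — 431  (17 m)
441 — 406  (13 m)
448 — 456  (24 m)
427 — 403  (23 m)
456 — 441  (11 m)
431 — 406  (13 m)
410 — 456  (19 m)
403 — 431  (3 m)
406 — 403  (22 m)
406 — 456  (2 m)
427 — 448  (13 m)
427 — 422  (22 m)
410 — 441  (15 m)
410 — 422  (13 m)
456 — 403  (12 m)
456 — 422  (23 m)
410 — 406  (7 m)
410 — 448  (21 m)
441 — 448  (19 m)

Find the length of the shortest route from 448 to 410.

21 m

Shortest distances from 448:
448: 0
427: 13  (via 448)
431: 17  (via 448)
441: 19  (via 448)
403: 20  (via 431)
410: 21  (via 448)
Shortest route: 448 → 410 = 21 m.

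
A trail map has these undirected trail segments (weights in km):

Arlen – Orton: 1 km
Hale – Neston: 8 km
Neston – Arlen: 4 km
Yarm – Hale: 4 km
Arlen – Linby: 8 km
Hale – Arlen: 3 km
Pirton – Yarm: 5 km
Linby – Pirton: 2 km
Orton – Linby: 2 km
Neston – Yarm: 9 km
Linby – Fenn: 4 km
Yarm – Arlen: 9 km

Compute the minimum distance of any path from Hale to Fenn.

Compare a few routes:
Hale - Arlen - Orton - Linby - Fenn: 3+1+2+4 = 10
Hale - Yarm - Pirton - Linby - Fenn: 4+5+2+4 = 15
Hale - Arlen - Linby - Fenn: 3+8+4 = 15
Hale - Neston - Arlen - Orton - Linby - Fenn: 8+4+1+2+4 = 19
The minimum is 10 km via Hale - Arlen - Orton - Linby - Fenn.

10 km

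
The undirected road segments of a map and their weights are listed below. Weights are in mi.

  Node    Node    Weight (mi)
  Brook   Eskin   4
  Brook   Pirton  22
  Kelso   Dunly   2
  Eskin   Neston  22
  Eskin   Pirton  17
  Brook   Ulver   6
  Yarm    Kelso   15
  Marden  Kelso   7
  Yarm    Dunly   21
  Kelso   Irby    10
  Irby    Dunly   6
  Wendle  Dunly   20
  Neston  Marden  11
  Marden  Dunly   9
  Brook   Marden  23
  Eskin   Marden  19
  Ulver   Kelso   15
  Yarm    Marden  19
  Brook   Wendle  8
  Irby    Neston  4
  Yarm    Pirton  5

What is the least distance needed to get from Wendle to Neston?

30 mi

Shortest distances from Wendle:
Wendle: 0
Brook: 8  (via Wendle)
Eskin: 12  (via Brook)
Ulver: 14  (via Brook)
Dunly: 20  (via Wendle)
Kelso: 22  (via Dunly)
Irby: 26  (via Dunly)
Pirton: 29  (via Eskin)
Marden: 29  (via Dunly)
Neston: 30  (via Irby)
Shortest route: Wendle → Dunly → Irby → Neston = 30 mi.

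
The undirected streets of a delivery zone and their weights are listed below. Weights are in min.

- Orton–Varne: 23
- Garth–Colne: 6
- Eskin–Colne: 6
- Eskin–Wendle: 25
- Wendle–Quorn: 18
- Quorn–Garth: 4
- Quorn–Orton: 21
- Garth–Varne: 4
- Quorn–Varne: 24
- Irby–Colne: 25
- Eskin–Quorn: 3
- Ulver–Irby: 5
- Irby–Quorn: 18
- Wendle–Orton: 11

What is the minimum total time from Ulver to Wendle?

Shortest distances from Ulver:
Ulver: 0
Irby: 5  (via Ulver)
Quorn: 23  (via Irby)
Eskin: 26  (via Quorn)
Garth: 27  (via Quorn)
Colne: 30  (via Irby)
Varne: 31  (via Garth)
Wendle: 41  (via Quorn)
Shortest route: Ulver → Irby → Quorn → Wendle = 41 min.

41 min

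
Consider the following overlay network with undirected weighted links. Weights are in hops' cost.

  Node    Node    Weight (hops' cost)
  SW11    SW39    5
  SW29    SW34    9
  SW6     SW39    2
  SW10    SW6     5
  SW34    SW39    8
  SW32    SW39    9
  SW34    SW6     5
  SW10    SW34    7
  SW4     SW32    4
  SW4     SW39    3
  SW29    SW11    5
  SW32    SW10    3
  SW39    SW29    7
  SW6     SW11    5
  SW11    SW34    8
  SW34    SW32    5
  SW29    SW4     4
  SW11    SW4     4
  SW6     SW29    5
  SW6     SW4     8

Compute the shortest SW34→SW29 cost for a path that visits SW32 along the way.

13 hops' cost

Best SW34 to SW32: SW34 → SW32 costing 5
Shortest SW32→SW29: SW32 → SW4 → SW29 = 8
Total via SW32: 5 + 8 = 13 hops' cost.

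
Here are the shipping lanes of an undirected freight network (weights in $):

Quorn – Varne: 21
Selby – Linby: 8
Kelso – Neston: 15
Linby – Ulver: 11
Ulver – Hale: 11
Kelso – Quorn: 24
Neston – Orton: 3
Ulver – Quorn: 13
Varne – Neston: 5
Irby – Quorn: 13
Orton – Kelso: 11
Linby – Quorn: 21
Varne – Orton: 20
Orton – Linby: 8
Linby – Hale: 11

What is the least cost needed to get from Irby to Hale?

$37

Candidate routes:
Irby → Quorn → Ulver → Hale: 13+13+11 = 37
Irby → Quorn → Linby → Hale: 13+21+11 = 45
Cheapest is Irby → Quorn → Ulver → Hale at $37.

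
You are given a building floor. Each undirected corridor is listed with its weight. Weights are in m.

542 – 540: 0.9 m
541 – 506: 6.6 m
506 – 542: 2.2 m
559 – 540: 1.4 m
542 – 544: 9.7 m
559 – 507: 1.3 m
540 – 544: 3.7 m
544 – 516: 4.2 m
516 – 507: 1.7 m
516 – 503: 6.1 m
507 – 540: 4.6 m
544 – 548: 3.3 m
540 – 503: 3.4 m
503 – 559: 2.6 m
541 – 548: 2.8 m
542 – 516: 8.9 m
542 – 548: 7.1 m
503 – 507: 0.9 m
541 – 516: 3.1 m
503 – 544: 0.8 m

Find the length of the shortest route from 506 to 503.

6.5 m

Shortest distances from 506:
506: 0
542: 2.2  (via 506)
540: 3.1  (via 542)
559: 4.5  (via 540)
507: 5.8  (via 559)
503: 6.5  (via 540)
Shortest route: 506 → 542 → 540 → 503 = 6.5 m.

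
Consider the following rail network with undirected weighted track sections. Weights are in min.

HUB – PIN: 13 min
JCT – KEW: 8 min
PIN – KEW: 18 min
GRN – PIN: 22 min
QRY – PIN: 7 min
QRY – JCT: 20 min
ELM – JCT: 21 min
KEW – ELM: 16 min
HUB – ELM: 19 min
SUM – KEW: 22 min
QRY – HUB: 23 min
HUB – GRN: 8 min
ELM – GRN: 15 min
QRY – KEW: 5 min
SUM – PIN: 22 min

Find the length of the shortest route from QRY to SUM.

Compare a few routes:
QRY - KEW - PIN - SUM: 5+18+22 = 45
QRY - KEW - SUM: 5+22 = 27
QRY - PIN - SUM: 7+22 = 29
The minimum is 27 min via QRY - KEW - SUM.

27 min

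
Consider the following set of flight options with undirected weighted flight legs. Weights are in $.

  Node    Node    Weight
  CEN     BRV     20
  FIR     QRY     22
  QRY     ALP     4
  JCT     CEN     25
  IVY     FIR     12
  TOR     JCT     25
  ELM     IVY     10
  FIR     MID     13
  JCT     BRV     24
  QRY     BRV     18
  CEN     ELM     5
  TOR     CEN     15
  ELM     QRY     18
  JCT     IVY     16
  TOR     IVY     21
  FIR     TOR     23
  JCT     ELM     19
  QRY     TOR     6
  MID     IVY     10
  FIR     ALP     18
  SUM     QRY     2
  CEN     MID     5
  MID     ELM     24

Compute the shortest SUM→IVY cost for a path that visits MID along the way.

$38

Shortest SUM→MID: SUM–QRY–TOR–CEN–MID = 28
Shortest MID→IVY: MID–IVY = 10
Total via MID: 28 + 10 = $38.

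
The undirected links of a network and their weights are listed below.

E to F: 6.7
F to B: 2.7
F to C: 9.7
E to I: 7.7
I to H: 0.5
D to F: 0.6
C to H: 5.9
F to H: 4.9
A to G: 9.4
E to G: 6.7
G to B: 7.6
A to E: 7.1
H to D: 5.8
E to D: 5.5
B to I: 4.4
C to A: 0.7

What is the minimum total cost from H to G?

Compare a few routes:
H - I - E - G: 0.5+7.7+6.7 = 14.9
H - F - B - G: 4.9+2.7+7.6 = 15.2
H - I - B - G: 0.5+4.4+7.6 = 12.5
Cheapest is H - I - B - G at 12.5.

12.5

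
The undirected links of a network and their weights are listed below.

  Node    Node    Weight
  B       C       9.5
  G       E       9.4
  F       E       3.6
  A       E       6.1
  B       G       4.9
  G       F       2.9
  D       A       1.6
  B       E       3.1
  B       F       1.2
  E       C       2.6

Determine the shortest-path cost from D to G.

Running Dijkstra from D:
D: 0
A: 1.6  (via D)
E: 7.7  (via A)
C: 10.3  (via E)
B: 10.8  (via E)
F: 11.3  (via E)
G: 14.2  (via F)
Shortest route: D–A–E–F–G = 14.2.

14.2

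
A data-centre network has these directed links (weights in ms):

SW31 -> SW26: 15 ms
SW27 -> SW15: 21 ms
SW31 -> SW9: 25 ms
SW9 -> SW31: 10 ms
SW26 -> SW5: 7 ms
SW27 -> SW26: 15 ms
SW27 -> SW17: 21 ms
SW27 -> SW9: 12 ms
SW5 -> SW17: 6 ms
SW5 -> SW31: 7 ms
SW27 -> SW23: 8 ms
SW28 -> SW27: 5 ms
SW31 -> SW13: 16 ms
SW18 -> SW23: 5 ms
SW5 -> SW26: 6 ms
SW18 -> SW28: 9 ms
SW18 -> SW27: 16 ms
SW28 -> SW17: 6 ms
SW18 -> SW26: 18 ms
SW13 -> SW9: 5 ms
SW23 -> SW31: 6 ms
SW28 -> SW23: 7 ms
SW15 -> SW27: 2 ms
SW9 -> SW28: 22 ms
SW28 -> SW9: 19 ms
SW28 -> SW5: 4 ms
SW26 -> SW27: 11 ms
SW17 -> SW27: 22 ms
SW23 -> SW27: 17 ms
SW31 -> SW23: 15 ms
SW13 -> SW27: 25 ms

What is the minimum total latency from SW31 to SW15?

Candidate routes:
SW31–SW26–SW27–SW15: 15+11+21 = 47
SW31–SW23–SW27–SW15: 15+17+21 = 53
SW31–SW13–SW9–SW28–SW27–SW15: 16+5+22+5+21 = 69
SW31–SW13–SW27–SW15: 16+25+21 = 62
The minimum is 47 ms via SW31–SW26–SW27–SW15.

47 ms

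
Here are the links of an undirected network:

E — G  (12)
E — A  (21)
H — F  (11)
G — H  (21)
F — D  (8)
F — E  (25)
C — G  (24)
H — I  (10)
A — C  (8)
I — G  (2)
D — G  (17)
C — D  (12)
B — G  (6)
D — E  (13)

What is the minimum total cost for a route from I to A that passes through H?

49

Shortest I→H: I–H = 10
Shortest H→A: H–F–D–C–A = 39
Total via H: 10 + 39 = 49.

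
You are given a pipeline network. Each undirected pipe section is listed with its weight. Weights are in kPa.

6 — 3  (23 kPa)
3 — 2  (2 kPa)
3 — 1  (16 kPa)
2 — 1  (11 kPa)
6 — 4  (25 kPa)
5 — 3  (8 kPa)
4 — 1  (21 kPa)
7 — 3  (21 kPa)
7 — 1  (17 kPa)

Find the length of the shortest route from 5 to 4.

Settle nodes by increasing distance from 5:
5: 0
3: 8  (via 5)
2: 10  (via 3)
1: 21  (via 2)
7: 29  (via 3)
6: 31  (via 3)
4: 42  (via 1)
Shortest route: 5 → 3 → 2 → 1 → 4 = 42 kPa.

42 kPa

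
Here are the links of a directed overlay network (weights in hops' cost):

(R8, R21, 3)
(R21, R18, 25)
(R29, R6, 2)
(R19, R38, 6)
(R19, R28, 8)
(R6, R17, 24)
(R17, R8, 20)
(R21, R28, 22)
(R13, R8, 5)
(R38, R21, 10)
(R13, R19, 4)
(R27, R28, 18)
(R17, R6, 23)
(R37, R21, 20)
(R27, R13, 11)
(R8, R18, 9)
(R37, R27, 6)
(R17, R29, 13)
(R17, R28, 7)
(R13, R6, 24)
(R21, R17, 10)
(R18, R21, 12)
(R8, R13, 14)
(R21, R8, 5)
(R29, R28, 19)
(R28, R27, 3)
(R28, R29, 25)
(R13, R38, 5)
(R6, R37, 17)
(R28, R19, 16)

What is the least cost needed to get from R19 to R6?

35 hops' cost

Candidate routes:
R19–R28–R27–R13–R6: 8+3+11+24 = 46
R19–R28–R29–R6: 8+25+2 = 35
R19–R38–R21–R17–R6: 6+10+10+23 = 49
R19–R38–R21–R17–R29–R6: 6+10+10+13+2 = 41
The minimum is 35 hops' cost via R19–R28–R29–R6.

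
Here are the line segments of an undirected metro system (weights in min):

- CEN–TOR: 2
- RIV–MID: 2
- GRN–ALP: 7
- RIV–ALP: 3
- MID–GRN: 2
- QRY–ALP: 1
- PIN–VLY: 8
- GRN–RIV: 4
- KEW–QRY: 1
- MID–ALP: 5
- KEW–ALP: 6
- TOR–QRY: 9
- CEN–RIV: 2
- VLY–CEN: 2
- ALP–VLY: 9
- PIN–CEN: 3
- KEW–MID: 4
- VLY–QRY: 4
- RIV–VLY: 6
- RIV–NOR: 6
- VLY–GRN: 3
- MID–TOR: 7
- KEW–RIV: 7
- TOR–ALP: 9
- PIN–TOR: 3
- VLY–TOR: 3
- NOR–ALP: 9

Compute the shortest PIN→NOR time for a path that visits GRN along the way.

Shortest PIN→GRN: PIN–CEN–VLY–GRN = 8
Shortest GRN→NOR: GRN–RIV–NOR = 10
Total via GRN: 8 + 10 = 18 min.

18 min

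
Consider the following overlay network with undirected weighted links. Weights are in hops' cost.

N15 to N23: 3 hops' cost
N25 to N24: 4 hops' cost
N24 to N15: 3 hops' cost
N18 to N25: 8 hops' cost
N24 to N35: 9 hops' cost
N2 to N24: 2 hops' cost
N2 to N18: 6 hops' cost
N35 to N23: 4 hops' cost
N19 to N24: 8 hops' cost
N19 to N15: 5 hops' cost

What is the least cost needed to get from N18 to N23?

Compare a few routes:
N18–N2–N24–N35–N23: 6+2+9+4 = 21
N18–N2–N24–N15–N23: 6+2+3+3 = 14
N18–N25–N24–N15–N23: 8+4+3+3 = 18
The minimum is 14 hops' cost via N18–N2–N24–N15–N23.

14 hops' cost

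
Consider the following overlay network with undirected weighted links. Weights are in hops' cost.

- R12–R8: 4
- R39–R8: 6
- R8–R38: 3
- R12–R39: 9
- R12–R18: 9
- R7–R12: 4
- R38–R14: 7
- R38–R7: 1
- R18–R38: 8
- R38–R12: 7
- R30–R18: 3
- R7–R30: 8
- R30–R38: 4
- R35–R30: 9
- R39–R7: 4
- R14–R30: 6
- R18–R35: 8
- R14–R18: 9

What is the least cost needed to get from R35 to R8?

16 hops' cost

Running Dijkstra from R35:
R35: 0
R18: 8  (via R35)
R30: 9  (via R35)
R38: 13  (via R30)
R7: 14  (via R38)
R14: 15  (via R30)
R8: 16  (via R38)
Shortest route: R35 → R30 → R38 → R8 = 16 hops' cost.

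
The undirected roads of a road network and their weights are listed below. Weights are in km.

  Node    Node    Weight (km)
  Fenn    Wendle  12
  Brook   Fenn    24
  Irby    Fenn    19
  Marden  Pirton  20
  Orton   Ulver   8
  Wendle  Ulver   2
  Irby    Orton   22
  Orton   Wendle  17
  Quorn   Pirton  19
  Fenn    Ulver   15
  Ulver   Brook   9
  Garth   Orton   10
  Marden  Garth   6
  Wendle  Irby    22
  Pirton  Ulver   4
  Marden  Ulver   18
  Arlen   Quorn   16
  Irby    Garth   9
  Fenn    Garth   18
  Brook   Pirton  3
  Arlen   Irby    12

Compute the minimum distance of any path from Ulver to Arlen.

Shortest distances from Ulver:
Ulver: 0
Wendle: 2  (via Ulver)
Pirton: 4  (via Ulver)
Brook: 7  (via Pirton)
Orton: 8  (via Ulver)
Fenn: 14  (via Wendle)
Garth: 18  (via Orton)
Marden: 18  (via Ulver)
Quorn: 23  (via Pirton)
Irby: 24  (via Wendle)
Arlen: 36  (via Irby)
Shortest route: Ulver–Wendle–Irby–Arlen = 36 km.

36 km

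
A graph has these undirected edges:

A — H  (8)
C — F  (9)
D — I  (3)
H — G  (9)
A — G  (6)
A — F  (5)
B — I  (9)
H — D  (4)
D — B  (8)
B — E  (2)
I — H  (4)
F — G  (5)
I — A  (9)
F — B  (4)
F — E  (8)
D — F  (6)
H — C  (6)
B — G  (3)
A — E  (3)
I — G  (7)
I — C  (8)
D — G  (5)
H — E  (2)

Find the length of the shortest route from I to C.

8

Candidate routes:
I - D - H - C: 3+4+6 = 13
I - C: 8 = 8
I - H - C: 4+6 = 10
Cheapest is I - C at 8.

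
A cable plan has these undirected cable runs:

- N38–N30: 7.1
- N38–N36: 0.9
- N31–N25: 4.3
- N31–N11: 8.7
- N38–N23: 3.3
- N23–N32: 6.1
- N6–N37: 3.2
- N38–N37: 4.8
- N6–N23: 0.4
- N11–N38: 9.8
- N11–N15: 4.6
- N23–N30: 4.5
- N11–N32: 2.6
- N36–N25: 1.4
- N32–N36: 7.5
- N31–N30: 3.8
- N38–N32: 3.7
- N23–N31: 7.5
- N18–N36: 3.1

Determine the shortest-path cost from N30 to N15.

Shortest distances from N30:
N30: 0
N31: 3.8  (via N30)
N23: 4.5  (via N30)
N6: 4.9  (via N23)
N38: 7.1  (via N30)
N36: 8  (via N38)
N25: 8.1  (via N31)
N37: 8.1  (via N6)
N32: 10.6  (via N23)
N18: 11.1  (via N36)
N11: 12.5  (via N31)
N15: 17.1  (via N11)
Shortest route: N30–N31–N11–N15 = 17.1.

17.1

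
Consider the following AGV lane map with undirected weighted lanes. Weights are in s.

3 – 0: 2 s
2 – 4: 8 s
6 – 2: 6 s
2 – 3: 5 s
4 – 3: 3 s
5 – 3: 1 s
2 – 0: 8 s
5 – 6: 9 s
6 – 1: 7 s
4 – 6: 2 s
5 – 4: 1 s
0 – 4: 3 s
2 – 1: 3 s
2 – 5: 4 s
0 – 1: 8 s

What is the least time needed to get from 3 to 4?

2 s

Settle nodes by increasing distance from 3:
3: 0
5: 1  (via 3)
0: 2  (via 3)
4: 2  (via 5)
Shortest route: 3–5–4 = 2 s.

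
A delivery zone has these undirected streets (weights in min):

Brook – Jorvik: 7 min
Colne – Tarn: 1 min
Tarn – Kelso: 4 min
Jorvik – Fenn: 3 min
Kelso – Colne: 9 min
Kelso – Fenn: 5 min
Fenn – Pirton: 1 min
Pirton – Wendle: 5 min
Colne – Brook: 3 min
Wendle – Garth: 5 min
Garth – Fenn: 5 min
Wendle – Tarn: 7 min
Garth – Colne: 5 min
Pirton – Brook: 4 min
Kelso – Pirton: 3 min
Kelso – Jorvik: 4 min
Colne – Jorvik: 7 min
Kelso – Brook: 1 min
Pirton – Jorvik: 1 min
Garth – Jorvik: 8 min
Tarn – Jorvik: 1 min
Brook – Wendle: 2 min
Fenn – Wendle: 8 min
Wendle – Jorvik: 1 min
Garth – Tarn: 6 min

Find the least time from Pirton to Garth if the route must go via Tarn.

Shortest Pirton→Tarn: Pirton → Jorvik → Tarn = 2
Shortest Tarn→Garth: Tarn → Garth = 6
Total via Tarn: 2 + 6 = 8 min.

8 min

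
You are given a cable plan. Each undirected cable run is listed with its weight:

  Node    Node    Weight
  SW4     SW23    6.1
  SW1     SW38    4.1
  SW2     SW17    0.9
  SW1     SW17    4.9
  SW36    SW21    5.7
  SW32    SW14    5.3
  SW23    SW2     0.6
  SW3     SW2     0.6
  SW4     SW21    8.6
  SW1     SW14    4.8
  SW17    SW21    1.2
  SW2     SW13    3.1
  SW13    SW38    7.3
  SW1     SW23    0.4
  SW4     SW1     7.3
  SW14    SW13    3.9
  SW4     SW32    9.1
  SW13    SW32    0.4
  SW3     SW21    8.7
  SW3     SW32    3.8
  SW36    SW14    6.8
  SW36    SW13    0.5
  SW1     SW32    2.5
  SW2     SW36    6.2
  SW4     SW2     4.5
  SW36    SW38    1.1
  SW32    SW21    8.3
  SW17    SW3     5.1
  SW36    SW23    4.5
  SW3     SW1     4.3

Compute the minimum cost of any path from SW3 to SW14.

6.4

Running Dijkstra from SW3:
SW3: 0
SW2: 0.6  (via SW3)
SW23: 1.2  (via SW2)
SW17: 1.5  (via SW2)
SW1: 1.6  (via SW23)
SW21: 2.7  (via SW17)
SW13: 3.7  (via SW2)
SW32: 3.8  (via SW3)
SW36: 4.2  (via SW13)
SW4: 5.1  (via SW2)
SW38: 5.3  (via SW36)
SW14: 6.4  (via SW1)
Shortest route: SW3 → SW2 → SW23 → SW1 → SW14 = 6.4.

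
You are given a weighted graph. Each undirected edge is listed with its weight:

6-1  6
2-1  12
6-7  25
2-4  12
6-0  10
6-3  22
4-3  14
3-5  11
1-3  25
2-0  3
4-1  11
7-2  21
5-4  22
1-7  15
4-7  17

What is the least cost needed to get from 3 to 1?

25

Candidate routes:
3 - 1: 25 = 25
3 - 6 - 1: 22+6 = 28
3 - 5 - 4 - 1: 11+22+11 = 44
3 - 4 - 2 - 1: 14+12+12 = 38
Cheapest is 3 - 1 at 25.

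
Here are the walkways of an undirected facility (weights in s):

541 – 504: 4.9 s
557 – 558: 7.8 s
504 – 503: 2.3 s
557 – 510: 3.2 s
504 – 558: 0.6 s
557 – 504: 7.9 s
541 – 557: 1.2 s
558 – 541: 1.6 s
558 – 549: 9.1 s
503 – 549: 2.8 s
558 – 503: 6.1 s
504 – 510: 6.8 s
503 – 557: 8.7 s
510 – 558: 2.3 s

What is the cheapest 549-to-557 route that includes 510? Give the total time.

11.2 s

Best 549 to 510: 549–503–504–558–510 costing 8
Shortest 510→557: 510–557 = 3.2
Total via 510: 8 + 3.2 = 11.2 s.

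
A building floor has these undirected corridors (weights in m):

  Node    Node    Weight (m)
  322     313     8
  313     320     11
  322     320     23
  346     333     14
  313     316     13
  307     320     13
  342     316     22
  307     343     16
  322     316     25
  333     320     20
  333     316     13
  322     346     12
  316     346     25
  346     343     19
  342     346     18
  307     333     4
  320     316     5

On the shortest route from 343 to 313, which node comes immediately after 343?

Candidate routes:
343–307–333–316–313: 16+4+13+13 = 46
343–346–322–313: 19+12+8 = 39
343–307–320–313: 16+13+11 = 40
The minimum is 39 m via 343–346–322–313.
So from 343 the first move is to 346.

346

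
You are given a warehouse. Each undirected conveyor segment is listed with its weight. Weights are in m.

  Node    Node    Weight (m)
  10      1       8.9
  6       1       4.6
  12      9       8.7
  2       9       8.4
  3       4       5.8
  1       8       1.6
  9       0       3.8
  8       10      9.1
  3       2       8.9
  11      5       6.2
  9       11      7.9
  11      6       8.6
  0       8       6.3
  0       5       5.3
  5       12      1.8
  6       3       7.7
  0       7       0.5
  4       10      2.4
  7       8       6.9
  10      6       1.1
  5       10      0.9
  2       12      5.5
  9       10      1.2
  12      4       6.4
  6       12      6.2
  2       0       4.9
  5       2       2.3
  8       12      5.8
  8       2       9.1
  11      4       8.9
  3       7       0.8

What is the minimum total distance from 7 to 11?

Enumerating some paths:
7–0–5–11: 0.5+5.3+6.2 = 12
7–0–9–11: 0.5+3.8+7.9 = 12.2
7–0–9–10–5–11: 0.5+3.8+1.2+0.9+6.2 = 12.6
Cheapest is 7–0–5–11 at 12 m.

12 m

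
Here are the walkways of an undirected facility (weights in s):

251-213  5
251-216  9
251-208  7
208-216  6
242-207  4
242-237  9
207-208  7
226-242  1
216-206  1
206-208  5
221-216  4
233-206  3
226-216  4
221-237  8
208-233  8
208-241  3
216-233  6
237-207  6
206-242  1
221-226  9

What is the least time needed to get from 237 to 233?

13 s

Compare a few routes:
237 - 207 - 242 - 206 - 233: 6+4+1+3 = 14
237 - 242 - 206 - 233: 9+1+3 = 13
The minimum is 13 s via 237 - 242 - 206 - 233.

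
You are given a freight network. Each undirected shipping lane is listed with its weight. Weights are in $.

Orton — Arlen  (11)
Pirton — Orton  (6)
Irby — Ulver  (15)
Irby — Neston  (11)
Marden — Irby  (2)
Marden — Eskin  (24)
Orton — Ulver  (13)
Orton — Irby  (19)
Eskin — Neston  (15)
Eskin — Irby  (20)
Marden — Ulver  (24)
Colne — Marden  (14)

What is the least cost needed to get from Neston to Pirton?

$36

Compare a few routes:
Neston–Irby–Orton–Pirton: 11+19+6 = 36
Neston–Irby–Ulver–Orton–Pirton: 11+15+13+6 = 45
Cheapest is Neston–Irby–Orton–Pirton at $36.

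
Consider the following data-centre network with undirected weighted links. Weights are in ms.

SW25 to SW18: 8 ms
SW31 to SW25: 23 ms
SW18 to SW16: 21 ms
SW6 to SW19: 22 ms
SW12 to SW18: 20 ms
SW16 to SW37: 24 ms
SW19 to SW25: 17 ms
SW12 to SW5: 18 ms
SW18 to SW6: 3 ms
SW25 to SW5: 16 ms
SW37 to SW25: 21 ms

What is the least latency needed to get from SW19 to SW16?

46 ms

Shortest distances from SW19:
SW19: 0
SW25: 17  (via SW19)
SW6: 22  (via SW19)
SW18: 25  (via SW25)
SW5: 33  (via SW25)
SW37: 38  (via SW25)
SW31: 40  (via SW25)
SW12: 45  (via SW18)
SW16: 46  (via SW18)
Shortest route: SW19 → SW25 → SW18 → SW16 = 46 ms.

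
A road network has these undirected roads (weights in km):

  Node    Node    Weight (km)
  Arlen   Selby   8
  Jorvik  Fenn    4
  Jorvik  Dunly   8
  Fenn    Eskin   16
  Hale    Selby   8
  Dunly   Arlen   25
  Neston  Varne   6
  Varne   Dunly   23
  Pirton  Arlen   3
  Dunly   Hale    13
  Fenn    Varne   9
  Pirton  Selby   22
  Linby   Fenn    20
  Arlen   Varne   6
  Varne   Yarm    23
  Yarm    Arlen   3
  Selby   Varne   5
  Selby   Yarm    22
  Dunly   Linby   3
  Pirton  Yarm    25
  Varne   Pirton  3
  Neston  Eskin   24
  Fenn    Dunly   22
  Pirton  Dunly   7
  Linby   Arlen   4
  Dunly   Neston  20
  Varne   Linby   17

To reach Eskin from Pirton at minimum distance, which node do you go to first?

Enumerating some paths:
Pirton → Varne → Fenn → Eskin: 3+9+16 = 28
Pirton → Arlen → Varne → Fenn → Eskin: 3+6+9+16 = 34
Pirton → Varne → Neston → Eskin: 3+6+24 = 33
Cheapest is Pirton → Varne → Fenn → Eskin at 28 km.
So from Pirton the first move is to Varne.

Varne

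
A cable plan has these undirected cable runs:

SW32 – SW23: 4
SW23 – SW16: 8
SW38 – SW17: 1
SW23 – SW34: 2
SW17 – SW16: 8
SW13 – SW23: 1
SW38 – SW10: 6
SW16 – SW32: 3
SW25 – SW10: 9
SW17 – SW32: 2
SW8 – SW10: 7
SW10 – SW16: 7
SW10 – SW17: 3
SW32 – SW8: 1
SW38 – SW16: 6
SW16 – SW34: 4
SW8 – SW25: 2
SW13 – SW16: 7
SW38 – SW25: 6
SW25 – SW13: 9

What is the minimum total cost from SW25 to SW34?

9

Compare a few routes:
SW25 → SW8 → SW32 → SW23 → SW34: 2+1+4+2 = 9
SW25 → SW13 → SW23 → SW34: 9+1+2 = 12
SW25 → SW8 → SW32 → SW16 → SW34: 2+1+3+4 = 10
The minimum is 9 via SW25 → SW8 → SW32 → SW23 → SW34.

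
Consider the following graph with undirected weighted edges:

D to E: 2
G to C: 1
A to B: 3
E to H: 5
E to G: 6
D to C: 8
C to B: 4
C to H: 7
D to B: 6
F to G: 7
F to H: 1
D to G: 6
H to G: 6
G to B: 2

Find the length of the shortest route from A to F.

12

Compare a few routes:
A - B - G - C - H - F: 3+2+1+7+1 = 14
A - B - G - F: 3+2+7 = 12
Cheapest is A - B - G - F at 12.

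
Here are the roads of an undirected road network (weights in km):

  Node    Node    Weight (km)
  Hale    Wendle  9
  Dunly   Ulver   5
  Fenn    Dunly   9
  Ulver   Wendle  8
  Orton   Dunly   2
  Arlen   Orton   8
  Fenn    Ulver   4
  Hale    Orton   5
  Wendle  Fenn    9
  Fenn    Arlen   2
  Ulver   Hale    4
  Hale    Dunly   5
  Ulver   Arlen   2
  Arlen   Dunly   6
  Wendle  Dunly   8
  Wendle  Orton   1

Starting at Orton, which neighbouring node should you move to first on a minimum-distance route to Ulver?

Dunly

Candidate routes:
Orton–Wendle–Ulver: 1+8 = 9
Orton–Dunly–Ulver: 2+5 = 7
The minimum is 7 km via Orton–Dunly–Ulver.
So from Orton the first move is to Dunly.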